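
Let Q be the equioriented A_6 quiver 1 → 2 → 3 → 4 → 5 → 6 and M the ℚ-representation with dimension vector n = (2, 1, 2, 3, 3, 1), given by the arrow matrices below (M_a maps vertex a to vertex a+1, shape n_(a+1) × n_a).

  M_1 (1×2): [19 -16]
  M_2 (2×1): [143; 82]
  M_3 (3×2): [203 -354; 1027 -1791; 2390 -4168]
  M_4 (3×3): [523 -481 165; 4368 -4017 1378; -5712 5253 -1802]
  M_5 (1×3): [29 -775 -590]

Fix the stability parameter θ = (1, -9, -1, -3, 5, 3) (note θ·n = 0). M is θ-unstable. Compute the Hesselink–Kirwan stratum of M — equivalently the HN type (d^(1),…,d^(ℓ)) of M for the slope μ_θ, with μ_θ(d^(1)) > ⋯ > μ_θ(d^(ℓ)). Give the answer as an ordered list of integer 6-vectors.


Via rank(M_{q-1}∘⋯∘M_p): M ≅ I[1,1], I[1,6], I[3,5], I[4,4], I[5,5].
μ_θ-semistable layers: μ^(1)=5; μ^(2)=4; μ^(3)=1; μ^(4)=-2; μ^(5)=-3; μ^(6)=-4

((0, 0, 0, 0, 2, 0); (0, 0, 0, 0, 1, 1); (1, 0, 0, 0, 0, 0); (0, 0, 2, 2, 0, 0); (0, 0, 0, 1, 0, 0); (1, 1, 0, 0, 0, 0))


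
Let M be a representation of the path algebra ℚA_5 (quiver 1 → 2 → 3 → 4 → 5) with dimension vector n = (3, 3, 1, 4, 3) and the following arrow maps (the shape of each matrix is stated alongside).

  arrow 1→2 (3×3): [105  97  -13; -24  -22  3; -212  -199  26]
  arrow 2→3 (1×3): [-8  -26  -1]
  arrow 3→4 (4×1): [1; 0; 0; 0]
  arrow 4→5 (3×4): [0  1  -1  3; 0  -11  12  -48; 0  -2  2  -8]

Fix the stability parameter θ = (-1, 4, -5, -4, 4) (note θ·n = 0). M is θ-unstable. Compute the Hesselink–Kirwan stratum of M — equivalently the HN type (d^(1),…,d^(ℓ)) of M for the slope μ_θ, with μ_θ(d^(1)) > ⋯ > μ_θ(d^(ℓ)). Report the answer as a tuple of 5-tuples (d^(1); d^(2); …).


Barcode: M ≅ I[1,2]^2, I[1,4], I[4,5]^3. HN layers by μ_θ (4 steps, strictly decreasing):
  μ^(1)=4; μ^(2)=-1; μ^(3)=-3/2; μ^(4)=-4

((0, 2, 0, 0, 3); (2, 0, 0, 0, 0); (1, 1, 1, 1, 0); (0, 0, 0, 3, 0))


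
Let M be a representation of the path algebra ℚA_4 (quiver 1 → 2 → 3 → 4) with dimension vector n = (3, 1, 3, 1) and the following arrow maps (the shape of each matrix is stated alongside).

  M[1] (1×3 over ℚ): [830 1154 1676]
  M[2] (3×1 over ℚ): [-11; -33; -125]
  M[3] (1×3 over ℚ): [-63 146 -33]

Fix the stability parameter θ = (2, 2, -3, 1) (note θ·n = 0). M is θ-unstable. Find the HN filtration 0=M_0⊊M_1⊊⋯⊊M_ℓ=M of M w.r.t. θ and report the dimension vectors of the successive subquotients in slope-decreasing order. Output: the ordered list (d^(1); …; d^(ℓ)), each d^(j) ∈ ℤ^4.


Via rank(M_{q-1}∘⋯∘M_p): M ≅ I[1,1]^2, I[1,3], I[3,3], I[3,4].
μ_θ-semistable layers: μ^(1)=2; μ^(2)=1; μ^(3)=1/3; μ^(4)=-3

((2, 0, 0, 0); (0, 0, 0, 1); (1, 1, 1, 0); (0, 0, 2, 0))


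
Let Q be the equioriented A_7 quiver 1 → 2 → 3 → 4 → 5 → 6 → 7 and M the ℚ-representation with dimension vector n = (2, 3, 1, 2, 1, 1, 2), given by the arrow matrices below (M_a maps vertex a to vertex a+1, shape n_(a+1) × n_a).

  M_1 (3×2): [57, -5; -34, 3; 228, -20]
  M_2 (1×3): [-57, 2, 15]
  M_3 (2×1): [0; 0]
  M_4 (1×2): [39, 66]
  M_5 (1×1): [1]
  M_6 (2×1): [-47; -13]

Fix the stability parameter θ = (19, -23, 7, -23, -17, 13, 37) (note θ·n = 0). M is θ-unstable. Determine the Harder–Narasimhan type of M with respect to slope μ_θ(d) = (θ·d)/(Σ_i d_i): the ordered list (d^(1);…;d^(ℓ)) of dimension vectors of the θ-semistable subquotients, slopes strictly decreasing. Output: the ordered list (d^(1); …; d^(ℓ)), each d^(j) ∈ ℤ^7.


Barcode: M ≅ I[1,2], I[1,3], I[2,2], I[4,4], I[4,7], I[7,7]. HN layers by μ_θ (6 steps, strictly decreasing):
  μ^(1)=37; μ^(2)=13; μ^(3)=7; μ^(4)=-2; μ^(5)=-17; μ^(6)=-23

((0, 0, 0, 0, 0, 0, 2); (0, 0, 0, 0, 0, 1, 0); (0, 0, 1, 0, 0, 0, 0); (2, 2, 0, 0, 0, 0, 0); (0, 0, 0, 0, 1, 0, 0); (0, 1, 0, 2, 0, 0, 0))


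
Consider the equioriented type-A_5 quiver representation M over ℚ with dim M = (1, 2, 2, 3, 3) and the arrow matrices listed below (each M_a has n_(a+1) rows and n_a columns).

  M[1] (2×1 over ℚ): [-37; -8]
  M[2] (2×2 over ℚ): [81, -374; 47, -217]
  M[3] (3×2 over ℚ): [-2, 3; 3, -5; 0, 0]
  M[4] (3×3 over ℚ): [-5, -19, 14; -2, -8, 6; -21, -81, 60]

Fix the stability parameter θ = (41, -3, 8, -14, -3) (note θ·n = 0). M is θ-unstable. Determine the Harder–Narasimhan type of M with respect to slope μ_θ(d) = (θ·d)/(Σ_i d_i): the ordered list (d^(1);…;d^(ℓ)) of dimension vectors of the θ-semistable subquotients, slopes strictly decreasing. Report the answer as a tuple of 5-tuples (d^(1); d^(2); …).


Barcode: M ≅ I[1,5], I[2,5], I[4,4], I[5,5]. HN layers by μ_θ (3 steps, strictly decreasing):
  μ^(1)=29/5; μ^(2)=-3; μ^(3)=-14

((1, 1, 1, 1, 1); (0, 1, 1, 1, 2); (0, 0, 0, 1, 0))


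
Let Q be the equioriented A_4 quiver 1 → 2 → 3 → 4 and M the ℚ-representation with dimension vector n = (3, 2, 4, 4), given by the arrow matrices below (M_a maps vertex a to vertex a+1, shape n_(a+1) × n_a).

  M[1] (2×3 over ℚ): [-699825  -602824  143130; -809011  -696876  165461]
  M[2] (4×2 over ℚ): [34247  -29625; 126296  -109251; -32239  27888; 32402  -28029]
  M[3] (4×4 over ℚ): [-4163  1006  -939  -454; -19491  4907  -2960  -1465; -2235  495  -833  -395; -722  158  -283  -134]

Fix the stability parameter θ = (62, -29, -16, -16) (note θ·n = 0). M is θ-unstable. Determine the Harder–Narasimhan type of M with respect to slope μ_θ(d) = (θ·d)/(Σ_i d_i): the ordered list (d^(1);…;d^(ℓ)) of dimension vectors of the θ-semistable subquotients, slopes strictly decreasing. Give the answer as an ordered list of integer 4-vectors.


Interval decomposition of M: I[1,1], I[1,4]^2, I[3,4]^2.
HN type (ℓ=3): μ^(1)=62; μ^(2)=1/4; μ^(3)=-16

((1, 0, 0, 0); (2, 2, 2, 2); (0, 0, 2, 2))


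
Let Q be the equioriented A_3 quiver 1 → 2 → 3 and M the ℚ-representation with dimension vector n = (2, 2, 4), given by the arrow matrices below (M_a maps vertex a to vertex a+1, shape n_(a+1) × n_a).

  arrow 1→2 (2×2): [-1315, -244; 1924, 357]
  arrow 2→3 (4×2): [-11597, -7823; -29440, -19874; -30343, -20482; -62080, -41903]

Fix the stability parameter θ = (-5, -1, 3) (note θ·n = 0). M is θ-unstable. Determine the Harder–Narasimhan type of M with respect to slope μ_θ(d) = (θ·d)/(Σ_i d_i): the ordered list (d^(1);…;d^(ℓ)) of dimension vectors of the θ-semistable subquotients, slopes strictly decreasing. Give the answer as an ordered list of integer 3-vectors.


Via rank(M_{q-1}∘⋯∘M_p): M ≅ I[1,3]^2, I[3,3]^2.
μ_θ-semistable layers: μ^(1)=3; μ^(2)=-1; μ^(3)=-5

((0, 0, 4); (0, 2, 0); (2, 0, 0))


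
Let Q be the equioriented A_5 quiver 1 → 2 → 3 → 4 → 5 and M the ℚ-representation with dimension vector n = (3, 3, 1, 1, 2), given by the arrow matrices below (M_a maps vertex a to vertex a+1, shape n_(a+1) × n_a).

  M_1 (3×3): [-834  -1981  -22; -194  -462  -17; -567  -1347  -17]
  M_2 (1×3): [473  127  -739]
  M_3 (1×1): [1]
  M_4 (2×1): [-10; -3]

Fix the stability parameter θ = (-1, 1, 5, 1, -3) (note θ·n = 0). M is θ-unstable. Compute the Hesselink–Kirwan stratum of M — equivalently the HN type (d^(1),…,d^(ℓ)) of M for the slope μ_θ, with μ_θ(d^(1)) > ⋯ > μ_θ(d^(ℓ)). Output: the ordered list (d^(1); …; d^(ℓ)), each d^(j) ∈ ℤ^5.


Via rank(M_{q-1}∘⋯∘M_p): M ≅ I[1,2]^2, I[1,5], I[5,5].
μ_θ-semistable layers: μ^(1)=1; μ^(2)=-1; μ^(3)=-3

((0, 3, 1, 1, 1); (3, 0, 0, 0, 0); (0, 0, 0, 0, 1))


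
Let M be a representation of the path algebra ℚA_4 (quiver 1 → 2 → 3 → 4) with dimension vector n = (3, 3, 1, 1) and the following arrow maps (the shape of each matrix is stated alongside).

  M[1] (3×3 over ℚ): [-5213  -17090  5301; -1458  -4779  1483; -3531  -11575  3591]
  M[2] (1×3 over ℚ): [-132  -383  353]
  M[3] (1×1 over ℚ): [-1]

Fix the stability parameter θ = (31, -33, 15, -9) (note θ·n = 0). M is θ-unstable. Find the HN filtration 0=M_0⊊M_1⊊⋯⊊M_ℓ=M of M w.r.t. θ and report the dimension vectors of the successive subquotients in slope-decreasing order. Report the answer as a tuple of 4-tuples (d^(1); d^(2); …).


Interval decomposition of M: I[1,2]^2, I[1,4].
HN type (ℓ=2): μ^(1)=3; μ^(2)=-1

((0, 0, 1, 1); (3, 3, 0, 0))


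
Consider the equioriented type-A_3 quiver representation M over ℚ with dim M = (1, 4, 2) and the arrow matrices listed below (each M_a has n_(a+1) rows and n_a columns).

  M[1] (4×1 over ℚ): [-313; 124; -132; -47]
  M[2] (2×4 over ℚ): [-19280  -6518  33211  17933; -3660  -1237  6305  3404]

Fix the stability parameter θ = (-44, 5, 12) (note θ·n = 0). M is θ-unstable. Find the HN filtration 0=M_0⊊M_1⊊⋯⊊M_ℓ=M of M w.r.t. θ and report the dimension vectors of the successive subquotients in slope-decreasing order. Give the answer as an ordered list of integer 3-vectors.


Via rank(M_{q-1}∘⋯∘M_p): M ≅ I[1,3], I[2,2]^2, I[2,3].
μ_θ-semistable layers: μ^(1)=12; μ^(2)=5; μ^(3)=-44

((0, 0, 2); (0, 4, 0); (1, 0, 0))


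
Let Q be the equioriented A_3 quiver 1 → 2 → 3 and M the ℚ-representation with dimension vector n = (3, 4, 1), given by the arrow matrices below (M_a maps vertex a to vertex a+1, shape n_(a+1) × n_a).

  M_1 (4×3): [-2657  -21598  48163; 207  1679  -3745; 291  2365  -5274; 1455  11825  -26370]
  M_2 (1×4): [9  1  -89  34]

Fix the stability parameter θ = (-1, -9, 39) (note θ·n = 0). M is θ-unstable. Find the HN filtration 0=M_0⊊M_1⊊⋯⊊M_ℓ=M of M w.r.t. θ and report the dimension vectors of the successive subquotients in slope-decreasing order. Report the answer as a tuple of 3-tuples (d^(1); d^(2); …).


Interval decomposition of M: I[1,2]^2, I[1,3], I[2,2].
HN type (ℓ=3): μ^(1)=39; μ^(2)=-5; μ^(3)=-9

((0, 0, 1); (3, 3, 0); (0, 1, 0))


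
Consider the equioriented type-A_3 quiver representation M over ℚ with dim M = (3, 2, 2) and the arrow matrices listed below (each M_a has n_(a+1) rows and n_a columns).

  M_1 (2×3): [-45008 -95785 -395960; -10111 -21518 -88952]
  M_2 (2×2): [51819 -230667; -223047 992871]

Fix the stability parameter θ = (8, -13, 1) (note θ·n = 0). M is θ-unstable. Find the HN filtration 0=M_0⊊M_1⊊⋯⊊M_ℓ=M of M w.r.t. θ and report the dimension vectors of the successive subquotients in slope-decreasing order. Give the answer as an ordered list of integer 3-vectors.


Interval decomposition of M: I[1,1], I[1,2], I[1,3], I[3,3].
HN type (ℓ=3): μ^(1)=8; μ^(2)=1; μ^(3)=-5/2

((1, 0, 0); (0, 0, 2); (2, 2, 0))


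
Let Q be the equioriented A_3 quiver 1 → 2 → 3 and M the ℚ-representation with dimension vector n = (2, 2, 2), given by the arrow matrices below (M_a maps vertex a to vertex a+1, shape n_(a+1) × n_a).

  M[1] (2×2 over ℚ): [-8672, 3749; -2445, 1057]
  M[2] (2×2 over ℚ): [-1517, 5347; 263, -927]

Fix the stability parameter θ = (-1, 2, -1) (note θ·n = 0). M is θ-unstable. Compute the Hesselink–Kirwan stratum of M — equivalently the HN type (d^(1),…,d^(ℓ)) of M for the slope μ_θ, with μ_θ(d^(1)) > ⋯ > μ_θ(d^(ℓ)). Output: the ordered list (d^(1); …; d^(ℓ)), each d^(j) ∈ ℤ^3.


Via rank(M_{q-1}∘⋯∘M_p): M ≅ I[1,3]^2.
μ_θ-semistable layers: μ^(1)=1/2; μ^(2)=-1

((0, 2, 2); (2, 0, 0))


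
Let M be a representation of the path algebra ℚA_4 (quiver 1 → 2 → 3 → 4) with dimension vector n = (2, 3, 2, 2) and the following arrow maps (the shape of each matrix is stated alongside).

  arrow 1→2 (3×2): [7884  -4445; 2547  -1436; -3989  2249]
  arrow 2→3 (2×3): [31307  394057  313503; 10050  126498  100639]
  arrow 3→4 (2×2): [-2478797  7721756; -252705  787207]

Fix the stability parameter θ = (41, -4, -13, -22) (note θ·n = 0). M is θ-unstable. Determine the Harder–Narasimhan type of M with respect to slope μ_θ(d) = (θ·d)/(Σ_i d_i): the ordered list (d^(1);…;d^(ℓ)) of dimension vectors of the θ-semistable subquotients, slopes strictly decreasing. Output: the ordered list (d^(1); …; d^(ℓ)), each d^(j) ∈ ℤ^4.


Barcode: M ≅ I[1,2], I[1,4], I[2,4]. HN layers by μ_θ (3 steps, strictly decreasing):
  μ^(1)=37/2; μ^(2)=1/2; μ^(3)=-13

((1, 1, 0, 0); (1, 1, 1, 1); (0, 1, 1, 1))


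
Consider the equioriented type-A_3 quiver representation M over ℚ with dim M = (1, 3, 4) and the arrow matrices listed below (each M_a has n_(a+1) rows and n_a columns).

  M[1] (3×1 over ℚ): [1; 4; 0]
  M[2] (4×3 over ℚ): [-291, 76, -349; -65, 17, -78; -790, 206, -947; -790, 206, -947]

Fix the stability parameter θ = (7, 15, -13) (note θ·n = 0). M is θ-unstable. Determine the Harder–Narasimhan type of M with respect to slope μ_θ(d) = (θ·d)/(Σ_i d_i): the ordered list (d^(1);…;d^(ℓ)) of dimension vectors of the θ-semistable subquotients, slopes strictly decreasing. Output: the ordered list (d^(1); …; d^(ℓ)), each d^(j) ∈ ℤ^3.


Barcode: M ≅ I[1,3], I[2,3]^2, I[3,3]. HN layers by μ_θ (3 steps, strictly decreasing):
  μ^(1)=3; μ^(2)=1; μ^(3)=-13

((1, 1, 1); (0, 2, 2); (0, 0, 1))


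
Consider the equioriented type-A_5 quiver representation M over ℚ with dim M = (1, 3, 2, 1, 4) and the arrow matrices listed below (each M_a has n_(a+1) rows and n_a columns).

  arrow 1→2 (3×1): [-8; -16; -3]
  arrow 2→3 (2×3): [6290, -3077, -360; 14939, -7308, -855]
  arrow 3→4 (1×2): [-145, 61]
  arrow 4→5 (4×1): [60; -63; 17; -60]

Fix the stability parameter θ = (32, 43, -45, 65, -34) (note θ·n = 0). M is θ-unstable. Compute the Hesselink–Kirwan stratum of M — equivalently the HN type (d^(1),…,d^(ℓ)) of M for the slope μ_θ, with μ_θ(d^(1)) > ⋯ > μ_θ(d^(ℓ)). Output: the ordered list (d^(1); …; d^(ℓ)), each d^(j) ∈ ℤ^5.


Via rank(M_{q-1}∘⋯∘M_p): M ≅ I[1,5], I[2,2], I[2,3], I[5,5]^3.
μ_θ-semistable layers: μ^(1)=43; μ^(2)=31/2; μ^(3)=10; μ^(4)=-1; μ^(5)=-34

((0, 1, 0, 0, 0); (0, 0, 0, 1, 1); (1, 1, 1, 0, 0); (0, 1, 1, 0, 0); (0, 0, 0, 0, 3))


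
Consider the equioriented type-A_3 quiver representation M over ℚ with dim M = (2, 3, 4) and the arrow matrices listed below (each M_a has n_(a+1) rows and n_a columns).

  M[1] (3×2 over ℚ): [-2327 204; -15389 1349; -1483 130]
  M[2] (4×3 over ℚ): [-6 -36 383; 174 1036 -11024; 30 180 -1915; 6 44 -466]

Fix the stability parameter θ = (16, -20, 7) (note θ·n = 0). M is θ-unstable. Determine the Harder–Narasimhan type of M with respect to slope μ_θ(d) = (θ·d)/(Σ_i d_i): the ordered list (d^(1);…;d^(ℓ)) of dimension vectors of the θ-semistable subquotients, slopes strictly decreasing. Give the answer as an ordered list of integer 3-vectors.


Interval decomposition of M: I[1,2], I[1,3], I[2,3], I[3,3]^2.
HN type (ℓ=3): μ^(1)=7; μ^(2)=-2; μ^(3)=-20

((0, 0, 4); (2, 2, 0); (0, 1, 0))


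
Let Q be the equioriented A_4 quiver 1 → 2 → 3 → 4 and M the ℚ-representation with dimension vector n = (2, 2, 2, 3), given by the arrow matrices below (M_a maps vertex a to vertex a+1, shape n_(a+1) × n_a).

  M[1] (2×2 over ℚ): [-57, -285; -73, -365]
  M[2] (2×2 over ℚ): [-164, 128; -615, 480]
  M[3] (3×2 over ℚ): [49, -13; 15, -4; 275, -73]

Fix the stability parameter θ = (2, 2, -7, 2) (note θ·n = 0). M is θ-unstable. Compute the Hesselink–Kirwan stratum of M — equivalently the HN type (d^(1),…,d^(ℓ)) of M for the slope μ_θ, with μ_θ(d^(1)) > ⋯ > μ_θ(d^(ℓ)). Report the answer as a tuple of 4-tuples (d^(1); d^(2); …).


Barcode: M ≅ I[1,1], I[1,4], I[2,2], I[3,4], I[4,4]. HN layers by μ_θ (3 steps, strictly decreasing):
  μ^(1)=2; μ^(2)=-1; μ^(3)=-7

((1, 1, 0, 3); (1, 1, 1, 0); (0, 0, 1, 0))


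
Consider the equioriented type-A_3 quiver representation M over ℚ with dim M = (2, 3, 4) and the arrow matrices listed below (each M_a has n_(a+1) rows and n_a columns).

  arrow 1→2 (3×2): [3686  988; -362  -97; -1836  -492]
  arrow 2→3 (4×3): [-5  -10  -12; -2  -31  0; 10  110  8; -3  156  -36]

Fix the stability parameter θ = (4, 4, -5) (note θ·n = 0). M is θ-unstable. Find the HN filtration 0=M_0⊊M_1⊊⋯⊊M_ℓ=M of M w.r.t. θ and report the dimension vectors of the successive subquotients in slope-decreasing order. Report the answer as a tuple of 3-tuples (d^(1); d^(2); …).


Barcode: M ≅ I[1,3]^2, I[2,2], I[3,3]^2. HN layers by μ_θ (3 steps, strictly decreasing):
  μ^(1)=4; μ^(2)=1; μ^(3)=-5

((0, 1, 0); (2, 2, 2); (0, 0, 2))


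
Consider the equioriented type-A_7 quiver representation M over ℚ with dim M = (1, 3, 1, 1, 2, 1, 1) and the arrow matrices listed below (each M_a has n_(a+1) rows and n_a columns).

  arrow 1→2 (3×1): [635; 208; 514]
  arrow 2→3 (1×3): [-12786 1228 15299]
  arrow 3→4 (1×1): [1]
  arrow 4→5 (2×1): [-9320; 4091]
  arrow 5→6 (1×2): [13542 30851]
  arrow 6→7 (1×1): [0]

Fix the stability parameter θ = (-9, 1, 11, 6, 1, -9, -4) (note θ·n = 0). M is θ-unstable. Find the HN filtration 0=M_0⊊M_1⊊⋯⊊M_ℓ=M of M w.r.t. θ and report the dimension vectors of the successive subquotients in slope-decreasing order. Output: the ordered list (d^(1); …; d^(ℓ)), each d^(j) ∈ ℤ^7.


Interval decomposition of M: I[1,2], I[2,2], I[2,6], I[5,5], I[7,7].
HN type (ℓ=4): μ^(1)=9/4; μ^(2)=1; μ^(3)=-4; μ^(4)=-9

((0, 0, 1, 1, 1, 1, 0); (0, 3, 0, 0, 1, 0, 0); (0, 0, 0, 0, 0, 0, 1); (1, 0, 0, 0, 0, 0, 0))


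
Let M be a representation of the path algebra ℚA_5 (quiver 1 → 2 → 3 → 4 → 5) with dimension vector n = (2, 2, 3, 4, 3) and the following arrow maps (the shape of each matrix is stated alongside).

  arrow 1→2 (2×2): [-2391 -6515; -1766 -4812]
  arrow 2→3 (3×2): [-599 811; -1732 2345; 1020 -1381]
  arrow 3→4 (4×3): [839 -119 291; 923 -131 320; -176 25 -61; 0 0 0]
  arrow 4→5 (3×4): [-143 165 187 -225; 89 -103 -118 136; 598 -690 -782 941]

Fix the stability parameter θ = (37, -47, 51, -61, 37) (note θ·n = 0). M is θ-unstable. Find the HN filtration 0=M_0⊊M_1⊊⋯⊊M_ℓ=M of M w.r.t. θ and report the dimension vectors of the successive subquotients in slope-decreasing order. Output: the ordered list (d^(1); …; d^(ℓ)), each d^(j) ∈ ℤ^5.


Interval decomposition of M: I[1,4], I[1,5], I[3,5], I[4,5].
HN type (ℓ=3): μ^(1)=37; μ^(2)=-5; μ^(3)=-61

((0, 0, 0, 0, 3); (2, 2, 3, 3, 0); (0, 0, 0, 1, 0))


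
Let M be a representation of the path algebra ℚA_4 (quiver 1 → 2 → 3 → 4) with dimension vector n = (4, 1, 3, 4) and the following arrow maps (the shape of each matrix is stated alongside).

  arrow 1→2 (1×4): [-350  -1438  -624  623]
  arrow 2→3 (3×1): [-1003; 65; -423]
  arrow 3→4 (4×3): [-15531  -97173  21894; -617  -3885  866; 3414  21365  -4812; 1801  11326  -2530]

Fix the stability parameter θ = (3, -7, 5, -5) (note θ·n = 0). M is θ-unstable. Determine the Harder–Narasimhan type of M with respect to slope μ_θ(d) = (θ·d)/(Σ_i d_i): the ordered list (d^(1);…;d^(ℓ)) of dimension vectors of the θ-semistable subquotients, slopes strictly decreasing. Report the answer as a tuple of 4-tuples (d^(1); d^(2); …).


Via rank(M_{q-1}∘⋯∘M_p): M ≅ I[1,1]^3, I[1,4], I[3,3], I[3,4], I[4,4]^2.
μ_θ-semistable layers: μ^(1)=5; μ^(2)=3; μ^(3)=0; μ^(4)=-2; μ^(5)=-5

((0, 0, 1, 0); (3, 0, 0, 0); (0, 0, 2, 2); (1, 1, 0, 0); (0, 0, 0, 2))


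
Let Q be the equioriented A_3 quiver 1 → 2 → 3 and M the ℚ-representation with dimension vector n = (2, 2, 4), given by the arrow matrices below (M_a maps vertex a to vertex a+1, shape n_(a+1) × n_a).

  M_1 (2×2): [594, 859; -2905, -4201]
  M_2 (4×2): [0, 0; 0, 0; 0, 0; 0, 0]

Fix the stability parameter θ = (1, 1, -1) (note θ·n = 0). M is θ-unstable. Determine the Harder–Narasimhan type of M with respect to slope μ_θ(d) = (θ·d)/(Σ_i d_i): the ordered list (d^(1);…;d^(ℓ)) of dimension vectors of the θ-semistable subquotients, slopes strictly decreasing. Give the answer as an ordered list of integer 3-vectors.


Barcode: M ≅ I[1,2]^2, I[3,3]^4. HN layers by μ_θ (2 steps, strictly decreasing):
  μ^(1)=1; μ^(2)=-1

((2, 2, 0); (0, 0, 4))


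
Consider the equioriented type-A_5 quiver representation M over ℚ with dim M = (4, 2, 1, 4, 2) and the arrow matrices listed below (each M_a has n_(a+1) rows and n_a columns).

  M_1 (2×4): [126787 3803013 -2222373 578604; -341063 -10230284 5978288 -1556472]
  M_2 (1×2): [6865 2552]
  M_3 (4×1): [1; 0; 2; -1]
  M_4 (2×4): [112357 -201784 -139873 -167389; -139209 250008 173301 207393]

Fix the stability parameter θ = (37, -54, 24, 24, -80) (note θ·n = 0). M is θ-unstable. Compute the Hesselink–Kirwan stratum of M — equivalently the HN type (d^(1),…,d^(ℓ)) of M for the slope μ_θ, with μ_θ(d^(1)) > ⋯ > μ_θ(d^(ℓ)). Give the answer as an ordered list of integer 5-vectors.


Via rank(M_{q-1}∘⋯∘M_p): M ≅ I[1,1]^2, I[1,2], I[1,4], I[4,4]^2, I[4,5], I[5,5].
μ_θ-semistable layers: μ^(1)=37; μ^(2)=24; μ^(3)=-17/2; μ^(4)=-28; μ^(5)=-80

((2, 0, 0, 0, 0); (0, 0, 1, 3, 0); (2, 2, 0, 0, 0); (0, 0, 0, 1, 1); (0, 0, 0, 0, 1))


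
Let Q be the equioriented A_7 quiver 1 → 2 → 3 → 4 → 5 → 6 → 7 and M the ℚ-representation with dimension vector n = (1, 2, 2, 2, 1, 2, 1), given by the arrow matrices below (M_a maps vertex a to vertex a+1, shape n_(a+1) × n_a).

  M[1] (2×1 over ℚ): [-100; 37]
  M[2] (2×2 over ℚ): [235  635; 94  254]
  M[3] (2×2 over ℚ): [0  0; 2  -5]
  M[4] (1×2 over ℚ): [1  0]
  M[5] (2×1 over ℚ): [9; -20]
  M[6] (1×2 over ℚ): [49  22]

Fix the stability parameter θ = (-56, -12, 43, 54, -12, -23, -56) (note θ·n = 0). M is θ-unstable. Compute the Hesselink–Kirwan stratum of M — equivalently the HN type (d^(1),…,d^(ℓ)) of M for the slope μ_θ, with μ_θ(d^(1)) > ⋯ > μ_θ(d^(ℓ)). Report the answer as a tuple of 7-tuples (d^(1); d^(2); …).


Interval decomposition of M: I[1,3], I[2,2], I[3,4], I[4,7], I[6,6].
HN type (ℓ=6): μ^(1)=54; μ^(2)=43; μ^(3)=-37/4; μ^(4)=-12; μ^(5)=-23; μ^(6)=-56

((0, 0, 0, 1, 0, 0, 0); (0, 0, 2, 0, 0, 0, 0); (0, 0, 0, 1, 1, 1, 1); (0, 2, 0, 0, 0, 0, 0); (0, 0, 0, 0, 0, 1, 0); (1, 0, 0, 0, 0, 0, 0))


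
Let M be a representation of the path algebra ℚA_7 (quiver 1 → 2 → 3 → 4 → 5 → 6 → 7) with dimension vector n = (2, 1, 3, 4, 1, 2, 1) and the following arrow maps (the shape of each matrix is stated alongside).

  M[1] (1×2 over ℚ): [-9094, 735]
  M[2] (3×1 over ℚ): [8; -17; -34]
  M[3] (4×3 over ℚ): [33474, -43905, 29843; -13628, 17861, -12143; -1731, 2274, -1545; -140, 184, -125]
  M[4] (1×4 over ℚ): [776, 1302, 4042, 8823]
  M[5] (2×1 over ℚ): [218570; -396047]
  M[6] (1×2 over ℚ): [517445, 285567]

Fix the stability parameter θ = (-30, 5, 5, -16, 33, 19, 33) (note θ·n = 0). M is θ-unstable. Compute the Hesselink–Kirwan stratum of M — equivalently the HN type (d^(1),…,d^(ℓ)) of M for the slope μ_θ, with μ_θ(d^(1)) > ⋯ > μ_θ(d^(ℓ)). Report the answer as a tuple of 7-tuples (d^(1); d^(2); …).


Barcode: M ≅ I[1,1], I[1,7], I[3,4]^2, I[4,4], I[6,6]. HN layers by μ_θ (7 steps, strictly decreasing):
  μ^(1)=33; μ^(2)=26; μ^(3)=19; μ^(4)=-2; μ^(5)=-11/2; μ^(6)=-16; μ^(7)=-30

((0, 0, 0, 0, 0, 0, 1); (0, 0, 0, 0, 1, 1, 0); (0, 0, 0, 0, 0, 1, 0); (0, 1, 1, 1, 0, 0, 0); (0, 0, 2, 2, 0, 0, 0); (0, 0, 0, 1, 0, 0, 0); (2, 0, 0, 0, 0, 0, 0))


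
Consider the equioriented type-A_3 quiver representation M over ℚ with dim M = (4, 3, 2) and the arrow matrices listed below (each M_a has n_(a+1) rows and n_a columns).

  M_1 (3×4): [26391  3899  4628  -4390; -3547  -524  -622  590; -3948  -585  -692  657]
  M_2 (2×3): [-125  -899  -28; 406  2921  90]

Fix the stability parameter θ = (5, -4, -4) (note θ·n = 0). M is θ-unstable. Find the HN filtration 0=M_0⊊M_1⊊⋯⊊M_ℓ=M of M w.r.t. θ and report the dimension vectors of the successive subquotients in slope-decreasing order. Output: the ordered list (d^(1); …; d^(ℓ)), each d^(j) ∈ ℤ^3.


Via rank(M_{q-1}∘⋯∘M_p): M ≅ I[1,1], I[1,2], I[1,3]^2.
μ_θ-semistable layers: μ^(1)=5; μ^(2)=1/2; μ^(3)=-1

((1, 0, 0); (1, 1, 0); (2, 2, 2))


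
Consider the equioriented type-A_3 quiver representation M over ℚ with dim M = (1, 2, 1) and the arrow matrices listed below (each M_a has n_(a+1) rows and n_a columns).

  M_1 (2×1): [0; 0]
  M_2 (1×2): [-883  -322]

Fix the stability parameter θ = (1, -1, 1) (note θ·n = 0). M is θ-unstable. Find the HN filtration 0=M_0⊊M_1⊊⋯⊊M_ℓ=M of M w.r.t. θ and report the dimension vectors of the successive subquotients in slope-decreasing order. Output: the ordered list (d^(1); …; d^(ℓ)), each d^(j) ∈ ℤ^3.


Interval decomposition of M: I[1,1], I[2,2], I[2,3].
HN type (ℓ=2): μ^(1)=1; μ^(2)=-1

((1, 0, 1); (0, 2, 0))


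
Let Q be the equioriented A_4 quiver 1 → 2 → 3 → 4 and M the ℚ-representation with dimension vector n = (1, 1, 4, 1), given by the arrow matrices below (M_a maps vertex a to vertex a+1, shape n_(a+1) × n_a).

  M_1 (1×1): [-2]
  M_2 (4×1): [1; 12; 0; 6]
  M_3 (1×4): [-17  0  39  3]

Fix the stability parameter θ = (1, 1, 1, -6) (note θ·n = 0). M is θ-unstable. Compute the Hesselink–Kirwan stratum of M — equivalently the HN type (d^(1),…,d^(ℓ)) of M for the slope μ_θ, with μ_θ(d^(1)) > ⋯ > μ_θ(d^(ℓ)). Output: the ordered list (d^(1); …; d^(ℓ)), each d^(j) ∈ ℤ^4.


Via rank(M_{q-1}∘⋯∘M_p): M ≅ I[1,4], I[3,3]^3.
μ_θ-semistable layers: μ^(1)=1; μ^(2)=-3/4

((0, 0, 3, 0); (1, 1, 1, 1))


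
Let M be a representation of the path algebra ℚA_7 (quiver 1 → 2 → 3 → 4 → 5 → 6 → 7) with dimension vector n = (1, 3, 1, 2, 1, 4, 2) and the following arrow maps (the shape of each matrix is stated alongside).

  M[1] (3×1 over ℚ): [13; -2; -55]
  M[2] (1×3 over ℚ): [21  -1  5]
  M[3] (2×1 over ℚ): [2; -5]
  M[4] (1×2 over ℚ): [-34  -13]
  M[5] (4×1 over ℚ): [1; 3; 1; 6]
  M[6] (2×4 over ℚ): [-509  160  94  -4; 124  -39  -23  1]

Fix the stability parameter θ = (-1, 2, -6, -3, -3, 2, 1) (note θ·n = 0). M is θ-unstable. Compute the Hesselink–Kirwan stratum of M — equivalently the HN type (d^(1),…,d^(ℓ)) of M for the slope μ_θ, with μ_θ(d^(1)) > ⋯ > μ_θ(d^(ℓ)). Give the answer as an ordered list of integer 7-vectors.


Interval decomposition of M: I[1,2], I[2,2], I[2,7], I[4,4], I[6,6]^2, I[6,7].
HN type (ℓ=5): μ^(1)=2; μ^(2)=3/2; μ^(3)=-1; μ^(4)=-5/2; μ^(5)=-3

((0, 2, 0, 0, 0, 2, 0); (0, 0, 0, 0, 0, 2, 2); (1, 0, 0, 0, 0, 0, 0); (0, 1, 1, 1, 1, 0, 0); (0, 0, 0, 1, 0, 0, 0))


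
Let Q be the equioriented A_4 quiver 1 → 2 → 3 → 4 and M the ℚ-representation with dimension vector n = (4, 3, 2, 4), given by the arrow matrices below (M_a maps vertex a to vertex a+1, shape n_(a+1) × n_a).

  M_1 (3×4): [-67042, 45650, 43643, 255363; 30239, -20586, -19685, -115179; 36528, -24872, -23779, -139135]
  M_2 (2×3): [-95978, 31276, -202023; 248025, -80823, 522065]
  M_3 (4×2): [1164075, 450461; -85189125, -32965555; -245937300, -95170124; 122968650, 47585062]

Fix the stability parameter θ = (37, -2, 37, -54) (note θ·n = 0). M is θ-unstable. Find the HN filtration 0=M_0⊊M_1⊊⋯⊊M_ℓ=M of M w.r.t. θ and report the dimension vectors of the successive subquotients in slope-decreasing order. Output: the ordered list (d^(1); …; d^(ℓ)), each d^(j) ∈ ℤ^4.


Interval decomposition of M: I[1,1], I[1,2], I[1,3], I[1,4], I[4,4]^3.
HN type (ℓ=4): μ^(1)=37; μ^(2)=35/2; μ^(3)=9/2; μ^(4)=-54

((1, 0, 1, 0); (2, 2, 0, 0); (1, 1, 1, 1); (0, 0, 0, 3))


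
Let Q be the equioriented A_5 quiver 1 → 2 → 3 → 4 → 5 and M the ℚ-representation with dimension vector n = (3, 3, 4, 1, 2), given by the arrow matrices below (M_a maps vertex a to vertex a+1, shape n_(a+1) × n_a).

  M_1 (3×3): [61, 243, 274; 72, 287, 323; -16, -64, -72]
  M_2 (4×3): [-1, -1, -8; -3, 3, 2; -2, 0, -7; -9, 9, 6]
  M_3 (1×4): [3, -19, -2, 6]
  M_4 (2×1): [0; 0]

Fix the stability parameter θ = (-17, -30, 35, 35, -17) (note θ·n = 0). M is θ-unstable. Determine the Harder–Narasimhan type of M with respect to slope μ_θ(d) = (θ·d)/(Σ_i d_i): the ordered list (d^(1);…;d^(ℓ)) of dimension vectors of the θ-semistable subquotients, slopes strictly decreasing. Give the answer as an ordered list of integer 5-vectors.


Barcode: M ≅ I[1,3]^2, I[1,4], I[3,3], I[5,5]^2. HN layers by μ_θ (3 steps, strictly decreasing):
  μ^(1)=35; μ^(2)=-17; μ^(3)=-47/2

((0, 0, 4, 1, 0); (0, 0, 0, 0, 2); (3, 3, 0, 0, 0))


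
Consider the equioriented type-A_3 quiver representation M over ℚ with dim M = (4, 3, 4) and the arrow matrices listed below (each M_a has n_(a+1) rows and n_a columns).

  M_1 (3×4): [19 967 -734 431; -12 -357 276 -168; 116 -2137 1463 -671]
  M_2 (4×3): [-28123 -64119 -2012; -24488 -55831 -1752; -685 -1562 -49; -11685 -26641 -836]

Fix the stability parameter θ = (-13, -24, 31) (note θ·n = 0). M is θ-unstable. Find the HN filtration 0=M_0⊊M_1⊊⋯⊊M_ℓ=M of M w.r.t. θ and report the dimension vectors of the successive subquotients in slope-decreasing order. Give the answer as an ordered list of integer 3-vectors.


Barcode: M ≅ I[1,1], I[1,3]^3, I[3,3]. HN layers by μ_θ (3 steps, strictly decreasing):
  μ^(1)=31; μ^(2)=-13; μ^(3)=-37/2

((0, 0, 4); (1, 0, 0); (3, 3, 0))


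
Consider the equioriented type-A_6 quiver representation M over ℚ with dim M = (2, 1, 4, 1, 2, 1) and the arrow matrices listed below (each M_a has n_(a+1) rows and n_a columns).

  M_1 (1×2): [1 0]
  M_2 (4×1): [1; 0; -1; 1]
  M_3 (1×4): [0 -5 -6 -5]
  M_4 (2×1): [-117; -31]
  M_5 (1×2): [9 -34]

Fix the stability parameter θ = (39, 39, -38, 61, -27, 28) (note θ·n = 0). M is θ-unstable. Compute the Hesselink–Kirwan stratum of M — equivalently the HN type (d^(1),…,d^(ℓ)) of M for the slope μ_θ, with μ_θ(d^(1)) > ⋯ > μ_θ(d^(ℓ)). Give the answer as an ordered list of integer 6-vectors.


Via rank(M_{q-1}∘⋯∘M_p): M ≅ I[1,1], I[1,6], I[3,3]^3, I[5,5].
μ_θ-semistable layers: μ^(1)=39; μ^(2)=28; μ^(3)=17; μ^(4)=40/3; μ^(5)=-27; μ^(6)=-38

((1, 0, 0, 0, 0, 0); (0, 0, 0, 0, 0, 1); (0, 0, 0, 1, 1, 0); (1, 1, 1, 0, 0, 0); (0, 0, 0, 0, 1, 0); (0, 0, 3, 0, 0, 0))


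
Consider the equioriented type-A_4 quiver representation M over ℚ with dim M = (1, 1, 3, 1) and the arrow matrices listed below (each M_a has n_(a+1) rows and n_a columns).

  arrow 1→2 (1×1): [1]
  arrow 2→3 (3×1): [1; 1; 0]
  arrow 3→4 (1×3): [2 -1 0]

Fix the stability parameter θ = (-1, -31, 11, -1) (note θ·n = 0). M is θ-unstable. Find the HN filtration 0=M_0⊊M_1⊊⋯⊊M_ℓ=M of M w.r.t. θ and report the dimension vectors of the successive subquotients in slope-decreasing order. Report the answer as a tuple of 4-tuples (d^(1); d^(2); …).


Via rank(M_{q-1}∘⋯∘M_p): M ≅ I[1,4], I[3,3]^2.
μ_θ-semistable layers: μ^(1)=11; μ^(2)=5; μ^(3)=-16

((0, 0, 2, 0); (0, 0, 1, 1); (1, 1, 0, 0))


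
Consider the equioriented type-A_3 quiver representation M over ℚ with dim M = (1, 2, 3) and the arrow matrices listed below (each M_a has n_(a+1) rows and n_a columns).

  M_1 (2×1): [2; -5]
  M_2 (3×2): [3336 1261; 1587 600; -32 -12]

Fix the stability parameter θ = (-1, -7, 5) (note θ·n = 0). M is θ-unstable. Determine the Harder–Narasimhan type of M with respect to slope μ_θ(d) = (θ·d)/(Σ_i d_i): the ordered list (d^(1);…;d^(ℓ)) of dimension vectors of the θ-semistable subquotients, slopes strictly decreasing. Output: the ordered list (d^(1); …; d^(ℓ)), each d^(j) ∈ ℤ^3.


Barcode: M ≅ I[1,3], I[2,3], I[3,3]. HN layers by μ_θ (3 steps, strictly decreasing):
  μ^(1)=5; μ^(2)=-4; μ^(3)=-7

((0, 0, 3); (1, 1, 0); (0, 1, 0))


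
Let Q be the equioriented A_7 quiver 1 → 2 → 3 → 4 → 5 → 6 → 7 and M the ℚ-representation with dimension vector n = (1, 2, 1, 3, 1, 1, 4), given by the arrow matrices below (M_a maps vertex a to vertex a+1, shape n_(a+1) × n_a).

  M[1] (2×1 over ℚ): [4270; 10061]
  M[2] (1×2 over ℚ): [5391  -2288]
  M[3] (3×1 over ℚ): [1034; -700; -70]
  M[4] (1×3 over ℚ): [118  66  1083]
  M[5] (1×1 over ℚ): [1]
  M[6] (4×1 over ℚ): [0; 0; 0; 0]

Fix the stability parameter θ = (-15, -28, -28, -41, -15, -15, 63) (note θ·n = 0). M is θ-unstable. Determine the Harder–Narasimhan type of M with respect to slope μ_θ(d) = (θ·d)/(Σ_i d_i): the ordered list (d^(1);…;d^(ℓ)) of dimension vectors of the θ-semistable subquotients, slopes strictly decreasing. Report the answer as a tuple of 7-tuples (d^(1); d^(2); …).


Barcode: M ≅ I[1,6], I[2,2], I[4,4]^2, I[7,7]^4. HN layers by μ_θ (4 steps, strictly decreasing):
  μ^(1)=63; μ^(2)=-15; μ^(3)=-28; μ^(4)=-41

((0, 0, 0, 0, 0, 0, 4); (0, 0, 0, 0, 1, 1, 0); (1, 2, 1, 1, 0, 0, 0); (0, 0, 0, 2, 0, 0, 0))


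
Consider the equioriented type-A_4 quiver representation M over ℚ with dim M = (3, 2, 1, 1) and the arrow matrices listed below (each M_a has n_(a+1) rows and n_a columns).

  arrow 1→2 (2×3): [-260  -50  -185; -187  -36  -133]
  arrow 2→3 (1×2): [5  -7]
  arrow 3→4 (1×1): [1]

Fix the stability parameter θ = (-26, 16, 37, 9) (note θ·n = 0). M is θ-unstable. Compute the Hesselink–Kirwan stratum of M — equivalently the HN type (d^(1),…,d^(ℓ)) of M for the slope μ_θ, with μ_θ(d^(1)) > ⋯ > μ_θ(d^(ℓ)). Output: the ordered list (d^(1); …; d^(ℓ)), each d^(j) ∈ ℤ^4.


Barcode: M ≅ I[1,1], I[1,2], I[1,4]. HN layers by μ_θ (3 steps, strictly decreasing):
  μ^(1)=23; μ^(2)=16; μ^(3)=-26

((0, 0, 1, 1); (0, 2, 0, 0); (3, 0, 0, 0))


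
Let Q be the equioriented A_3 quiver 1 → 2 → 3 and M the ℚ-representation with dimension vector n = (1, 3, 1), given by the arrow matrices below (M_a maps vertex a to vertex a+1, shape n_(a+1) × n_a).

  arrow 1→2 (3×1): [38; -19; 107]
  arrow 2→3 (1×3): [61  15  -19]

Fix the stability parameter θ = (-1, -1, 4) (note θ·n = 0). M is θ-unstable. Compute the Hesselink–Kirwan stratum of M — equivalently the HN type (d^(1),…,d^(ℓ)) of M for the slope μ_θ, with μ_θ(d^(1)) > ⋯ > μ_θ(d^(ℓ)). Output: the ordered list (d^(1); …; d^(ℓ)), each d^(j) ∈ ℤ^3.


Via rank(M_{q-1}∘⋯∘M_p): M ≅ I[1,2], I[2,2], I[2,3].
μ_θ-semistable layers: μ^(1)=4; μ^(2)=-1

((0, 0, 1); (1, 3, 0))


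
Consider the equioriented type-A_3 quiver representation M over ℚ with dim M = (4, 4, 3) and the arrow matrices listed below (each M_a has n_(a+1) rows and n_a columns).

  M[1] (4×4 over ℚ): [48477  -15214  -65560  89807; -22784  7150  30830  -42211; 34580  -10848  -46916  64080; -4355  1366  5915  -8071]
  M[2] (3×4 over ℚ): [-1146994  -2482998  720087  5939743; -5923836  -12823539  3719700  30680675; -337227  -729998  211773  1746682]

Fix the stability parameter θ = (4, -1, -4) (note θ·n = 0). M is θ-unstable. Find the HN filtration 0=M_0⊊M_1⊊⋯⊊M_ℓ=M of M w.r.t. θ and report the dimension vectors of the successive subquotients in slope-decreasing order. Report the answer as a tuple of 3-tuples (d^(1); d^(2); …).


Interval decomposition of M: I[1,1], I[1,3]^3, I[2,2].
HN type (ℓ=3): μ^(1)=4; μ^(2)=-1/3; μ^(3)=-1

((1, 0, 0); (3, 3, 3); (0, 1, 0))


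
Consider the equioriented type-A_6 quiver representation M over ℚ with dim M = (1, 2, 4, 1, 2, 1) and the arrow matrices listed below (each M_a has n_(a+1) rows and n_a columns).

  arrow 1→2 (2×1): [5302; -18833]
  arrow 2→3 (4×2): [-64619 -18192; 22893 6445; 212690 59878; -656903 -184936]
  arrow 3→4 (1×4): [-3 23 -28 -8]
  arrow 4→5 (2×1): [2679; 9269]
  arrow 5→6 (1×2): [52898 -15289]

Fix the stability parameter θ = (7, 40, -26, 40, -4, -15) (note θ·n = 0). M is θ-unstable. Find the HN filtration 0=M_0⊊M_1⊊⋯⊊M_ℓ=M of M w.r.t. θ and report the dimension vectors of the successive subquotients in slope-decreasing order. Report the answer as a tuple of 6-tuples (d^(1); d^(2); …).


Barcode: M ≅ I[1,6], I[2,3], I[3,3]^2, I[5,5]. HN layers by μ_θ (3 steps, strictly decreasing):
  μ^(1)=7; μ^(2)=-4; μ^(3)=-26

((1, 2, 2, 1, 1, 1); (0, 0, 0, 0, 1, 0); (0, 0, 2, 0, 0, 0))


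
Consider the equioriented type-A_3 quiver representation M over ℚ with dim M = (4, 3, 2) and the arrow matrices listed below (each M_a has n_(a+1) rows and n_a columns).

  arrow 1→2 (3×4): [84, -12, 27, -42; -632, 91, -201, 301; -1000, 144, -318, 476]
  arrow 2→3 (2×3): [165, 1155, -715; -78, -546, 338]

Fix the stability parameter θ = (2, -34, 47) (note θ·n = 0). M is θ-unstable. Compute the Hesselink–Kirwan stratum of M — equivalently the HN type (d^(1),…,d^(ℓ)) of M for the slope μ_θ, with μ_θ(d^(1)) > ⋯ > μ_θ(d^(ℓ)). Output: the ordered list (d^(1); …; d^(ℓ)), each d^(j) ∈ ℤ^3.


Via rank(M_{q-1}∘⋯∘M_p): M ≅ I[1,1]^2, I[1,2], I[1,3], I[2,2], I[3,3].
μ_θ-semistable layers: μ^(1)=47; μ^(2)=2; μ^(3)=-16; μ^(4)=-34

((0, 0, 2); (2, 0, 0); (2, 2, 0); (0, 1, 0))


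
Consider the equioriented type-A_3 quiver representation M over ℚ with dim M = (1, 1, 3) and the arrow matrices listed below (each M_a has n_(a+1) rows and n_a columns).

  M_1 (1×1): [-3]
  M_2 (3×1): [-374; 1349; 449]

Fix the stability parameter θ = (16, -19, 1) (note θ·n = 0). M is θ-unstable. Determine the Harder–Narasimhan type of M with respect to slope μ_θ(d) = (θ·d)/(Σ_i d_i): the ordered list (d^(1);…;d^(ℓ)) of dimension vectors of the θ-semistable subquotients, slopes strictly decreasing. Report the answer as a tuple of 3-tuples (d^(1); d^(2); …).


Barcode: M ≅ I[1,3], I[3,3]^2. HN layers by μ_θ (2 steps, strictly decreasing):
  μ^(1)=1; μ^(2)=-3/2

((0, 0, 3); (1, 1, 0))


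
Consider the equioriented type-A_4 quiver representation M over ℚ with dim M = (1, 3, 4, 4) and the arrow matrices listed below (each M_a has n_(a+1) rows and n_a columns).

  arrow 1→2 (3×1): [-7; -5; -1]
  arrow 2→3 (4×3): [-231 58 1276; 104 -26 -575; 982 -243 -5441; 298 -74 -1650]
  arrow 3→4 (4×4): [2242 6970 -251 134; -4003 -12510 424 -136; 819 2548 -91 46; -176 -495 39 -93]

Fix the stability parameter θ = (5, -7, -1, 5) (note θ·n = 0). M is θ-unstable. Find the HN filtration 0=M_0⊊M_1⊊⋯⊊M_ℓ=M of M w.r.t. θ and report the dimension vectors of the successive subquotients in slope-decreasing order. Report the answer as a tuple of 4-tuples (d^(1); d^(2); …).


Via rank(M_{q-1}∘⋯∘M_p): M ≅ I[1,4], I[2,4]^2, I[3,3], I[4,4].
μ_θ-semistable layers: μ^(1)=5; μ^(2)=-1; μ^(3)=-7

((0, 0, 0, 4); (1, 1, 4, 0); (0, 2, 0, 0))


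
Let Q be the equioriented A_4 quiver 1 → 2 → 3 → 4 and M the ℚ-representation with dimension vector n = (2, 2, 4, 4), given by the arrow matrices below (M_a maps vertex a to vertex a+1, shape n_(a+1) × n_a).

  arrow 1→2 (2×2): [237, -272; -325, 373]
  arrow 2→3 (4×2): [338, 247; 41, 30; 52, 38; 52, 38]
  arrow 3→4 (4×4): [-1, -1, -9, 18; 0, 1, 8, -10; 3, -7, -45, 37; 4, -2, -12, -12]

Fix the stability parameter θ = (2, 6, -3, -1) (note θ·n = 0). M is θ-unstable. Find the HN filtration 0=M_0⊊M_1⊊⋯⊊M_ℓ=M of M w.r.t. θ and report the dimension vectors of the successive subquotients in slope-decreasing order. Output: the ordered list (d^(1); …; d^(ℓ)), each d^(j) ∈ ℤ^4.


Interval decomposition of M: I[1,4]^2, I[3,3], I[3,4], I[4,4].
HN type (ℓ=3): μ^(1)=1; μ^(2)=-1; μ^(3)=-3

((2, 2, 2, 2); (0, 0, 0, 2); (0, 0, 2, 0))


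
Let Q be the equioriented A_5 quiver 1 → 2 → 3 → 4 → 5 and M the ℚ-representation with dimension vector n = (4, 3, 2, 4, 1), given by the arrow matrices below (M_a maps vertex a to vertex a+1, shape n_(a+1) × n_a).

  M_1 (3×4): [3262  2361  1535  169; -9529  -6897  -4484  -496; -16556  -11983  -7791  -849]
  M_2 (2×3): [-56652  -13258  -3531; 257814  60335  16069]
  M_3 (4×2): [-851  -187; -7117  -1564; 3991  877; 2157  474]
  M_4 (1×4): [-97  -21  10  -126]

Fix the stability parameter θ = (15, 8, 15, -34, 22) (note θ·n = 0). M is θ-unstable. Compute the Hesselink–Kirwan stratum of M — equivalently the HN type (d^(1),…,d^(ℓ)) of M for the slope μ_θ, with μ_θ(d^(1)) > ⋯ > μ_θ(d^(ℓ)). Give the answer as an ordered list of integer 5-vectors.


Via rank(M_{q-1}∘⋯∘M_p): M ≅ I[1,1]^2, I[1,4], I[1,5], I[2,2], I[4,4]^2.
μ_θ-semistable layers: μ^(1)=22; μ^(2)=15; μ^(3)=8; μ^(4)=1; μ^(5)=-34

((0, 0, 0, 0, 1); (2, 0, 0, 0, 0); (0, 1, 0, 0, 0); (2, 2, 2, 2, 0); (0, 0, 0, 2, 0))
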